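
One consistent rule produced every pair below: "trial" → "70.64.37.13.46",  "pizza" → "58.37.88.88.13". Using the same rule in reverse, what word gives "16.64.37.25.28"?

brief

t(#20)→70 and r(#18)→64: differences scale by 3, so n = 3·pos + 10. Each letter becomes 3×(its alphabet position, a=1..z=26) + 10.
Reversing it on 16.64.37.25.28: 16→(16−10)÷3=2=b, 64→(64−10)÷3=18=r, 37→(37−10)÷3=9=i, 25→(25−10)÷3=5=e, 28→(28−10)÷3=6=f.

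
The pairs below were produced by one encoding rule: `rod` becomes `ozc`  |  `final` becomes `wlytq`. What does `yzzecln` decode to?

The output letters match the input read backwards, each shifted +11: rod reversed is dor. Two steps: reverse the string, then apply a Caesar shift of +11.
Reversing it on yzzecln: shift back: y−11=n, z−11=o, z−11=o, e−11=t, c−11=r, l−11=a, n−11=c → nootrac; then reverse → cartoon.

cartoon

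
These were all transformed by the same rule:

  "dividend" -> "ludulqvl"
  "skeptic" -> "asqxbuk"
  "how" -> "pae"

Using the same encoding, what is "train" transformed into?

The shift depends on letter class: consonant d→l is +8, but vowel i→u is +12. Vowels shift forward by 12 and consonants shift forward by 8.
Applying it to train: t(cons)+8=b, r(cons)+8=z, a(vowel)+12=m, i(vowel)+12=u, n(cons)+8=v.

bzmuv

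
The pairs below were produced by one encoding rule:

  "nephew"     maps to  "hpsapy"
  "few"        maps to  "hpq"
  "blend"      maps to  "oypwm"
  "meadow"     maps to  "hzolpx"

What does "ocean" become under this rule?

ylpnz

The output letters match the input read backwards, each shifted +11: nephew reversed is wehpen. The word is reversed, then every letter is shifted forward by 11.
On ocean: reverse → naeco; then shift: n+11=y, a+11=l, e+11=p, c+11=n, o+11=z.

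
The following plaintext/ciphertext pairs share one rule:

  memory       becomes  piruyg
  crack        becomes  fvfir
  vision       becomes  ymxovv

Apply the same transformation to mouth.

pszzo

In memory: m→p is +3, e→i is +4, m→r is +5, o→u is +6 — the shift increases by 1 each position. Letter i (0-indexed) is shifted by i+3, so successive shifts are 3, 4, 5, ….
On mouth: m+3=p, o+4=s, u+5=z, t+6=z, h+7=o.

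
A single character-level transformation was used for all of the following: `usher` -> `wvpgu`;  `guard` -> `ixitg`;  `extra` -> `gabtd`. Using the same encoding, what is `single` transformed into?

A repeating key of period 3 is used — shifts +2, +3, +8 over and over.
Applying it to single: s+2=u, i+3=l, n+8=v, g+2=i, l+3=o, e+8=m.

ulviom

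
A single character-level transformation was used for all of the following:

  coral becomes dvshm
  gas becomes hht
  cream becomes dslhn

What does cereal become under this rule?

dlslhm

The shift depends on letter class: consonant c→d is +1, but vowel o→v is +7. Two shifts are in play — +7 for a/e/i/o/u, +1 for every other letter.
For cereal: c(cons)+1=d, e(vowel)+7=l, r(cons)+1=s, e(vowel)+7=l, a(vowel)+7=h, l(cons)+1=m.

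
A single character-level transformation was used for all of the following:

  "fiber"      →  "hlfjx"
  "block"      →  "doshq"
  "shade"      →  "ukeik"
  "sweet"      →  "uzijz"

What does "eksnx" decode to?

In fiber: f→h is +2, i→l is +3, b→f is +4, e→j is +5 — the shift increases by 1 each position. The shift increases by 1 at each position, starting from +2: 2, 3, 4, ….
Decoding eksnx: e−2=c, k−3=h, s−4=o, n−5=i, x−6=r.

choir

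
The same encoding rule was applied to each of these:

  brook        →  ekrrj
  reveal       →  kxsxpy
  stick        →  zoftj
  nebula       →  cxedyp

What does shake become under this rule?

b(1)→e(4) and r(17)→k(10) fit y≡15x+15 (mod 26); the inverse of 15 mod 26 is 7. Treating letters as 0–25, the rule is x ↦ 15x + 15 (mod 26).
On shake: s(18)→15·18+15≡25=z; h(7)→15·7+15≡16=q; a(0)→15·0+15≡15=p; k(10)→15·10+15≡9=j; e(4)→15·4+15≡23=x (all mod 26).

zqpjx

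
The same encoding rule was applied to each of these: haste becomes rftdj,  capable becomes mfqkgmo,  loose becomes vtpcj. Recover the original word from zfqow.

paper

A repeating key of period 3 is used — shifts +10, +5, +1 over and over.
Decoding zfqow: z−10=p, f−5=a, q−1=p, o−10=e, w−5=r.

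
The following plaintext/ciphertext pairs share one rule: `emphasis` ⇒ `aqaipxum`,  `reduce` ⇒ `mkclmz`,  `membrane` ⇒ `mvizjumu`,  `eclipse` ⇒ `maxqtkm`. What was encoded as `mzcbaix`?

pasture

The output letters match the input read backwards, each shifted +8: emphasis reversed is sisahpme. The word is reversed, then every letter is shifted forward by 8.
Undoing it on mzcbaix: shift back: m−8=e, z−8=r, c−8=u, b−8=t, a−8=s, i−8=a, x−8=p → erutsap; then reverse → pasture.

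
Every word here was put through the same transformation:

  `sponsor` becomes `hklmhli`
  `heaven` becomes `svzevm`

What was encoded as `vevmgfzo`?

Each pair mirrors across the alphabet (s↔h, p↔k, o↔l): positions sum to 25. This is the alphabet-reversal cipher (Atbash): a becomes z, b becomes y, etc.
Reversing it on vevmgfzo: v↔e, e↔v, v↔e, m↔n, g↔t, f↔u, z↔a, o↔l.

eventual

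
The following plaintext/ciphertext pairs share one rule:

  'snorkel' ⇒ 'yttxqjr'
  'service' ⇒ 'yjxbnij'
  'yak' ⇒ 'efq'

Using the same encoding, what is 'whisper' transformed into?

The shift depends on letter class: consonant s→y is +6, but vowel o→t is +5. The rule splits by letter class: vowels +5, consonants +6.
On whisper: w(cons)+6=c, h(cons)+6=n, i(vowel)+5=n, s(cons)+6=y, p(cons)+6=v, e(vowel)+5=j, r(cons)+6=x.

cnnyvjx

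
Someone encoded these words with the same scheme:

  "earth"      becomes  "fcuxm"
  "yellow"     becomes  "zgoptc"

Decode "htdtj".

grape

In earth: e→f is +1, a→c is +2, r→u is +3, t→x is +4 — the shift increases by 1 each position. Letter i (0-indexed) is shifted by i+1, so successive shifts are 1, 2, 3, ….
Reversing it on htdtj: h−1=g, t−2=r, d−3=a, t−4=p, j−5=e.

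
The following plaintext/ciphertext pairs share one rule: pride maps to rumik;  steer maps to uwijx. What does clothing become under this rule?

eosynpvp

In pride: p→r is +2, r→u is +3, i→m is +4, d→i is +5 — the shift increases by 1 each position. The shift increases by 1 at each position, starting from +2: 2, 3, 4, ….
On clothing: c+2=e, l+3=o, o+4=s, t+5=y, h+6=n, i+7=p, n+8=v, g+9=p.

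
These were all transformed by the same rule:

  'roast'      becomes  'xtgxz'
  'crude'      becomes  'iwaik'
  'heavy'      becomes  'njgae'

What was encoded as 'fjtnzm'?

Shifts by position in roast: pos 0: r→x (+6), pos 1: o→t (+5), pos 2: a→g (+6), pos 3: s→x (+5) — repeating every 2. A repeating key of period 2 is used — shifts +6, +5 over and over.
Decoding fjtnzm: f−6=z, j−5=e, t−6=n, n−5=i, z−6=t, m−5=h.

zenith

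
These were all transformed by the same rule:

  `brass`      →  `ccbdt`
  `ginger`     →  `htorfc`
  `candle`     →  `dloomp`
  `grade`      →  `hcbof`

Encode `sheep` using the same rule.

It's a Vigenère-style cipher with numeric key [1,11]: position i shifts by key[i mod 2].
Applying it to sheep: s+1=t, h+11=s, e+1=f, e+11=p, p+1=q.

tsfpq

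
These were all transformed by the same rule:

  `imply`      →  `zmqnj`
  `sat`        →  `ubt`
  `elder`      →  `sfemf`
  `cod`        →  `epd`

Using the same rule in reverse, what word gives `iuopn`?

month

The output letters match the input read backwards, each shifted +1: imply reversed is ylpmi. Two steps: reverse the string, then apply a Caesar shift of +1.
Decoding iuopn: shift back: i−1=h, u−1=t, o−1=n, p−1=o, n−1=m → htnom; then reverse → month.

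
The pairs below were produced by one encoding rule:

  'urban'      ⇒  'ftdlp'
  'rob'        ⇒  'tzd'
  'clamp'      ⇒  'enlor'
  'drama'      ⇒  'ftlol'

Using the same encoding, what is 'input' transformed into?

tprfv

The shift depends on letter class: consonant r→t is +2, but vowel u→f is +11. Vowels shift forward by 11 and consonants shift forward by 2.
On input: i(vowel)+11=t, n(cons)+2=p, p(cons)+2=r, u(vowel)+11=f, t(cons)+2=v.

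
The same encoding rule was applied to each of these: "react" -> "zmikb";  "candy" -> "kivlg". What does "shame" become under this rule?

apium

Compare letters: r→z is +8, e→m is +8, a→i is +8 — a constant shift. Each letter is shifted forward by 8 in the alphabet (a Caesar shift of +8).
Applying it to shame: s+8=a, h+8=p, a+8=i, m+8=u, e+8=m.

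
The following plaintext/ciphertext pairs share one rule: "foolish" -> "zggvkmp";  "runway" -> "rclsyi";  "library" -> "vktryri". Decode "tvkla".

This is an affine cipher: with a=0,…,z=25, each position x becomes (21x+24) mod 26.
Undoing it on tvkla: t(19)→5·(19−24)≡1=b; v(21)→5·(21−24)≡11=l; k(10)→5·(10−24)≡8=i; l(11)→5·(11−24)≡13=n; a(0)→5·(0−24)≡10=k (all mod 26).

blink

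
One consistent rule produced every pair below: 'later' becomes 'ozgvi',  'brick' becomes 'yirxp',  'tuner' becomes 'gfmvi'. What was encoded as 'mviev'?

Each pair mirrors across the alphabet (l↔o, a↔z, t↔g): positions sum to 25. This is the alphabet-reversal cipher (Atbash): a becomes z, b becomes y, etc.
Decoding mviev: m↔n, v↔e, i↔r, e↔v, v↔e.

nerve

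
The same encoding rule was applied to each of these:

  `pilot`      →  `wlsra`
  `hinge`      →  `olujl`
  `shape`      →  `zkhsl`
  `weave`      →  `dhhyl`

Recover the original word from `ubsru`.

nylon

Shifts by position in pilot: pos 0: p→w (+7), pos 1: i→l (+3), pos 2: l→s (+7), pos 3: o→r (+3) — repeating every 2. A repeating key of period 2 is used — shifts +7, +3 over and over.
Reversing it on ubsru: u−7=n, b−3=y, s−7=l, r−3=o, u−7=n.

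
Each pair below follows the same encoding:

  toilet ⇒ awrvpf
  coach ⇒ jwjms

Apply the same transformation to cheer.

jpnoc

In toilet: t→a is +7, o→w is +8, i→r is +9, l→v is +10 — the shift increases by 1 each position. Each letter shifts forward by (position + 7), i.e. 7, 8, 9, … — the shift grows by one for each successive letter.
Applying it to cheer: c+7=j, h+8=p, e+9=n, e+10=o, r+11=c.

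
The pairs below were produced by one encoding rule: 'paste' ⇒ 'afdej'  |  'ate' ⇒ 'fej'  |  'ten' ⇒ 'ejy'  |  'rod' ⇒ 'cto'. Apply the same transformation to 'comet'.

Vowels shift forward by 5 and consonants shift forward by 11.
For comet: c(cons)+11=n, o(vowel)+5=t, m(cons)+11=x, e(vowel)+5=j, t(cons)+11=e.

ntxje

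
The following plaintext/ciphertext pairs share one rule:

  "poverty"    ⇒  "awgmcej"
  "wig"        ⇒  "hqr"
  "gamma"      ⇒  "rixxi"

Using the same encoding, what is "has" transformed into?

The shift depends on letter class: consonant p→a is +11, but vowel o→w is +8. Two shifts are in play — +8 for a/e/i/o/u, +11 for every other letter.
Applying it to has: h(cons)+11=s, a(vowel)+8=i, s(cons)+11=d.

sid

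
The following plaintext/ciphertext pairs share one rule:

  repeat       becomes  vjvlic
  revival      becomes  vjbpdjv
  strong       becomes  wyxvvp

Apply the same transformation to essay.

In repeat: r→v is +4, e→j is +5, p→v is +6, e→l is +7 — the shift increases by 1 each position. Letter i (0-indexed) is shifted by i+4, so successive shifts are 4, 5, 6, ….
On essay: e+4=i, s+5=x, s+6=y, a+7=h, y+8=g.

ixyhg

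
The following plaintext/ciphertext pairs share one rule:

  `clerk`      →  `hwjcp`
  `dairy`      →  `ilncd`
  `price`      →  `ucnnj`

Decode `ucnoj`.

Shifts by position in clerk: pos 0: c→h (+5), pos 1: l→w (+11), pos 2: e→j (+5), pos 3: r→c (+11) — repeating every 2. A repeating key of period 2 is used — shifts +5, +11 over and over.
Reversing it on ucnoj: u−5=p, c−11=r, n−5=i, o−11=d, j−5=e.

pride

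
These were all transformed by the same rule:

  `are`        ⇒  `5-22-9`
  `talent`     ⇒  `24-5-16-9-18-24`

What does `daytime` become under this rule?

8-5-29-24-13-17-9

a is letter #1 and maps to 5: an offset of 4. Each letter is replaced by its alphabet position (a=1..z=26) + 4.
Applying it to daytime: d=4→8, a=1→5, y=25→29, t=20→24, i=9→13, m=13→17, e=5→9.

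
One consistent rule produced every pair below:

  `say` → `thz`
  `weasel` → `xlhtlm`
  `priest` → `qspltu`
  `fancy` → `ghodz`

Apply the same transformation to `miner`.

The shift depends on letter class: consonant s→t is +1, but vowel a→h is +7. The rule splits by letter class: vowels +7, consonants +1.
Applying it to miner: m(cons)+1=n, i(vowel)+7=p, n(cons)+1=o, e(vowel)+7=l, r(cons)+1=s.

npols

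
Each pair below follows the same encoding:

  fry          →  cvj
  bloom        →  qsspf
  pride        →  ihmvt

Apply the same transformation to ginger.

vikrmk

Read the word backwards and shift each letter +4.
On ginger: reverse → regnig; then shift: r+4=v, e+4=i, g+4=k, n+4=r, i+4=m, g+4=k.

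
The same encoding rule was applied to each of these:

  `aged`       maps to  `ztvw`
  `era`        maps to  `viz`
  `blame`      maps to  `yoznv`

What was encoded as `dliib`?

worry

Each pair mirrors across the alphabet (a↔z, g↔t, e↔v): positions sum to 25. Letters are reflected about the middle of the alphabet (position → 25−position): Atbash.
Decoding dliib: d↔w, l↔o, i↔r, i↔r, b↔y.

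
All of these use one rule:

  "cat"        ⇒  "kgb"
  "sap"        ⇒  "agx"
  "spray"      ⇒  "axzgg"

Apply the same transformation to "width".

eolbp

The shift depends on letter class: consonant c→k is +8, but vowel a→g is +6. Two shifts are in play — +6 for a/e/i/o/u, +8 for every other letter.
For width: w(cons)+8=e, i(vowel)+6=o, d(cons)+8=l, t(cons)+8=b, h(cons)+8=p.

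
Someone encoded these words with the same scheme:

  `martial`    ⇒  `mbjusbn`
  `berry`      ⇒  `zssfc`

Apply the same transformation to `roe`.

The output letters match the input read backwards, each shifted +1: martial reversed is laitram. The word is reversed, then every letter is shifted forward by 1.
For roe: reverse → eor; then shift: e+1=f, o+1=p, r+1=s.

fps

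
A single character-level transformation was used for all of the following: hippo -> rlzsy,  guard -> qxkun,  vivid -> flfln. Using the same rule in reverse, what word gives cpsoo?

Shifts by position in hippo: pos 0: h→r (+10), pos 1: i→l (+3), pos 2: p→z (+10), pos 3: p→s (+3) — repeating every 2. A repeating key of period 2 is used — shifts +10, +3 over and over.
Decoding cpsoo: c−10=s, p−3=m, s−10=i, o−3=l, o−10=e.

smile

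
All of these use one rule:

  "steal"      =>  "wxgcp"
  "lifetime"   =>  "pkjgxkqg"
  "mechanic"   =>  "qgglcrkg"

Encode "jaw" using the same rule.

nca

The shift depends on letter class: consonant s→w is +4, but vowel e→g is +2. The rule splits by letter class: vowels +2, consonants +4.
Applying it to jaw: j(cons)+4=n, a(vowel)+2=c, w(cons)+4=a.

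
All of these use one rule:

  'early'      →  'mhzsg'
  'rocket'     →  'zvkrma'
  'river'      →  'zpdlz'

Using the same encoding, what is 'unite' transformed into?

cuqam

Shifts by position in early: pos 0: e→m (+8), pos 1: a→h (+7), pos 2: r→z (+8), pos 3: l→s (+7) — repeating every 2. It's a Vigenère-style cipher with numeric key [8,7]: position i shifts by key[i mod 2].
For unite: u+8=c, n+7=u, i+8=q, t+7=a, e+8=m.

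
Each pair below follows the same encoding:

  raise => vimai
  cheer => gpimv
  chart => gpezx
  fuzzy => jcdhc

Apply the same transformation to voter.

Shifts by position in raise: pos 0: r→v (+4), pos 1: a→i (+8), pos 2: i→m (+4), pos 3: s→a (+8) — repeating every 2. A repeating key of period 2 is used — shifts +4, +8 over and over.
On voter: v+4=z, o+8=w, t+4=x, e+8=m, r+4=v.

zwxmv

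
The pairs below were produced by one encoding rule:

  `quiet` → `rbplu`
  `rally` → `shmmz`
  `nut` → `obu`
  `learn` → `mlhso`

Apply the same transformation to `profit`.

qsvgpu

The shift depends on letter class: consonant q→r is +1, but vowel u→b is +7. Vowels shift forward by 7 and consonants shift forward by 1.
On profit: p(cons)+1=q, r(cons)+1=s, o(vowel)+7=v, f(cons)+1=g, i(vowel)+7=p, t(cons)+1=u.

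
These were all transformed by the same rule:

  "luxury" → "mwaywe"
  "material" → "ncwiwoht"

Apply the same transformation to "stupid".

tvxtnj

In luxury: l→m is +1, u→w is +2, x→a is +3, u→y is +4 — the shift increases by 1 each position. Each letter shifts forward by (position + 1), i.e. 1, 2, 3, … — the shift grows by one for each successive letter.
For stupid: s+1=t, t+2=v, u+3=x, p+4=t, i+5=n, d+6=j.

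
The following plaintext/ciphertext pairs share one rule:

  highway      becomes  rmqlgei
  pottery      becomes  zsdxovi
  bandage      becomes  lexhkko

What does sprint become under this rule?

It's a Vigenère-style cipher with numeric key [10,4]: position i shifts by key[i mod 2].
On sprint: s+10=c, p+4=t, r+10=b, i+4=m, n+10=x, t+4=x.

ctbmxx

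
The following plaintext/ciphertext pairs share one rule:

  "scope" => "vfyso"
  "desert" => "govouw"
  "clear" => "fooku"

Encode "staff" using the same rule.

The shift depends on letter class: consonant s→v is +3, but vowel o→y is +10. The rule splits by letter class: vowels +10, consonants +3.
On staff: s(cons)+3=v, t(cons)+3=w, a(vowel)+10=k, f(cons)+3=i, f(cons)+3=i.

vwkii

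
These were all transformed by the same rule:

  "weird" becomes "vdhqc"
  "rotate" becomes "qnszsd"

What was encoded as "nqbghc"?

Compare letters: w→v is +25, e→d is +25, i→h is +25 — a constant shift. Each letter is shifted forward by 25 in the alphabet (a Caesar shift of +25).
Reversing it on nqbghc: n−25=o, q−25=r, b−25=c, g−25=h, h−25=i, c−25=d.

orchid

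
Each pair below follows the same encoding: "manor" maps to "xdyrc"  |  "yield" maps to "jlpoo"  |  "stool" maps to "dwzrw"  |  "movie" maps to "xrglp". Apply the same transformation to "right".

It's a Vigenère-style cipher with numeric key [11,3]: position i shifts by key[i mod 2].
Applying it to right: r+11=c, i+3=l, g+11=r, h+3=k, t+11=e.

clrke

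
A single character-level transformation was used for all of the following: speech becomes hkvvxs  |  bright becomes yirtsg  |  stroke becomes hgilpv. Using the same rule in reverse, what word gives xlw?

This is the alphabet-reversal cipher (Atbash): a becomes z, b becomes y, etc.
Decoding xlw: x↔c, l↔o, w↔d.

cod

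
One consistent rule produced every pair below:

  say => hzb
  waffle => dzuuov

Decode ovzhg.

Letters are reflected about the middle of the alphabet (position → 25−position): Atbash.
Decoding ovzhg: o↔l, v↔e, z↔a, h↔s, g↔t.

least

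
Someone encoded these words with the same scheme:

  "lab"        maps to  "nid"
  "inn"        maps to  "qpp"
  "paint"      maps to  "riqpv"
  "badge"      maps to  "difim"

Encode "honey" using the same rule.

The shift depends on letter class: consonant l→n is +2, but vowel a→i is +8. The rule splits by letter class: vowels +8, consonants +2.
For honey: h(cons)+2=j, o(vowel)+8=w, n(cons)+2=p, e(vowel)+8=m, y(cons)+2=a.

jwpma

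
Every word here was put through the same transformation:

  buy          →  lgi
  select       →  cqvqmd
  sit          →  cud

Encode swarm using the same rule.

cgmbw

Vowels shift forward by 12 and consonants shift forward by 10.
Applying it to swarm: s(cons)+10=c, w(cons)+10=g, a(vowel)+12=m, r(cons)+10=b, m(cons)+10=w.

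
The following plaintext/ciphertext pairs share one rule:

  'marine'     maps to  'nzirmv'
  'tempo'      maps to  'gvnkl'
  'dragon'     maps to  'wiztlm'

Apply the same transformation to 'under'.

fmwvi

Letters are reflected about the middle of the alphabet (position → 25−position): Atbash.
Applying it to under: u↔f, n↔m, d↔w, e↔v, r↔i.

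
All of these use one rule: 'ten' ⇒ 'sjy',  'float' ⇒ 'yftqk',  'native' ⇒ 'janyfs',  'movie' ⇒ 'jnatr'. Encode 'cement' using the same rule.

ysjrjh

The output letters match the input read backwards, each shifted +5: ten reversed is net. Read the word backwards and shift each letter +5.
On cement: reverse → tnemec; then shift: t+5=y, n+5=s, e+5=j, m+5=r, e+5=j, c+5=h.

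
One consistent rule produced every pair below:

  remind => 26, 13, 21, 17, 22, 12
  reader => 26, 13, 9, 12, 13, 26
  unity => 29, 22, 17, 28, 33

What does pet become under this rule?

24, 13, 28

Each letter is replaced by its alphabet position (a=1..z=26) + 8.
Applying it to pet: p=16→24, e=5→13, t=20→28.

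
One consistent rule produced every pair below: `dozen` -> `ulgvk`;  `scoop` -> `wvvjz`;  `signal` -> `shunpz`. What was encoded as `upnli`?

The output letters match the input read backwards, each shifted +7: dozen reversed is nezod. Read the word backwards and shift each letter +7.
Undoing it on upnli: shift back: u−7=n, p−7=i, n−7=g, l−7=e, i−7=b → nigeb; then reverse → begin.

begin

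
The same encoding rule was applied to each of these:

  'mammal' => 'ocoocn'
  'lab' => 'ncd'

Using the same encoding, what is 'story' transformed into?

Compare letters: m→o is +2, a→c is +2, m→o is +2 — a constant shift. This is a Caesar cipher with shift 2.
On story: s+2=u, t+2=v, o+2=q, r+2=t, y+2=a.

uvqta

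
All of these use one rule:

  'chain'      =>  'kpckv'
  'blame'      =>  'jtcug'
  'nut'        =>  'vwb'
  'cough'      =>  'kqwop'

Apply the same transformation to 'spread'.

axzgcl

Two shifts are in play — +2 for a/e/i/o/u, +8 for every other letter.
For spread: s(cons)+8=a, p(cons)+8=x, r(cons)+8=z, e(vowel)+2=g, a(vowel)+2=c, d(cons)+8=l.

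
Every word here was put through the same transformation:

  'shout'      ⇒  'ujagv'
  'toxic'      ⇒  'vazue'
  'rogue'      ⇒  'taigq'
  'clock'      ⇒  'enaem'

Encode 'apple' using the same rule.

The shift depends on letter class: consonant s→u is +2, but vowel o→a is +12. Vowels shift forward by 12 and consonants shift forward by 2.
For apple: a(vowel)+12=m, p(cons)+2=r, p(cons)+2=r, l(cons)+2=n, e(vowel)+12=q.

mrrnq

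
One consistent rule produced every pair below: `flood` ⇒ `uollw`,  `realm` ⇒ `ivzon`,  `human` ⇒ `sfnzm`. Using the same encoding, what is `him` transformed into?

srn

Each pair mirrors across the alphabet (f↔u, l↔o, o↔l): positions sum to 25. Letters are reflected about the middle of the alphabet (position → 25−position): Atbash.
Applying it to him: h↔s, i↔r, m↔n.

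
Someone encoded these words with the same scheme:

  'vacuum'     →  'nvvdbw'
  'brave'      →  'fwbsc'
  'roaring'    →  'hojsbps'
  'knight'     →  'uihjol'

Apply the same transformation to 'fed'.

efg

Two steps: reverse the string, then apply a Caesar shift of +1.
On fed: reverse → def; then shift: d+1=e, e+1=f, f+1=g.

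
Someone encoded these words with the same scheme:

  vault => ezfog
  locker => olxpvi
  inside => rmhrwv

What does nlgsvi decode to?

mother

Letters are reflected about the middle of the alphabet (position → 25−position): Atbash.
Undoing it on nlgsvi: n↔m, l↔o, g↔t, s↔h, v↔e, i↔r.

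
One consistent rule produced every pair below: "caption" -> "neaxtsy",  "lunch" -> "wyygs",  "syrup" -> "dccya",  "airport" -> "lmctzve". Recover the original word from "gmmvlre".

Shifts by position in caption: pos 0: c→n (+11), pos 1: a→e (+4), pos 2: p→a (+11), pos 3: t→x (+4) — repeating every 2. A repeating key of period 2 is used — shifts +11, +4 over and over.
Decoding gmmvlre: g−11=v, m−4=i, m−11=b, v−4=r, l−11=a, r−4=n, e−11=t.

vibrant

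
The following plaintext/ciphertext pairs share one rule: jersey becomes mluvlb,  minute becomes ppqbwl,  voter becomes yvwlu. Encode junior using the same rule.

mbqpvu

The shift depends on letter class: consonant j→m is +3, but vowel e→l is +7. Vowels shift forward by 7 and consonants shift forward by 3.
Applying it to junior: j(cons)+3=m, u(vowel)+7=b, n(cons)+3=q, i(vowel)+7=p, o(vowel)+7=v, r(cons)+3=u.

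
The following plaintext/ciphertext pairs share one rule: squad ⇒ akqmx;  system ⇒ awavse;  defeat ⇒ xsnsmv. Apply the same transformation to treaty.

Treating letters as 0–25, the rule is x ↦ 21x + 12 (mod 26).
Applying it to treaty: t(19)→21·19+12≡21=v; r(17)→21·17+12≡5=f; e(4)→21·4+12≡18=s; a(0)→21·0+12≡12=m; t(19)→21·19+12≡21=v; y(24)→21·24+12≡22=w (all mod 26).

vfsmvw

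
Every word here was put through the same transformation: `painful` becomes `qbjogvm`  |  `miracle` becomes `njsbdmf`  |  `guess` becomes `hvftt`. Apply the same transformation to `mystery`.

Compare letters: p→q is +1, a→b is +1, i→j is +1 — a constant shift. It's a constant shift of +1 (ROT1).
For mystery: m+1=n, y+1=z, s+1=t, t+1=u, e+1=f, r+1=s, y+1=z.

nztufsz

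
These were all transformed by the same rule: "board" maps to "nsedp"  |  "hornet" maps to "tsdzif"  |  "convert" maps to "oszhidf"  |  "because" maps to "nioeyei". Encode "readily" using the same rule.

diepmxk

Vowels shift forward by 4 and consonants shift forward by 12.
Applying it to readily: r(cons)+12=d, e(vowel)+4=i, a(vowel)+4=e, d(cons)+12=p, i(vowel)+4=m, l(cons)+12=x, y(cons)+12=k.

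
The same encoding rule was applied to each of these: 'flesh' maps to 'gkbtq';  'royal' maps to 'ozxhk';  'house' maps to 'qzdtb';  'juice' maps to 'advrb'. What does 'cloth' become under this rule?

rkzyq

f(5)→g(6) and l(11)→k(10) fit y≡5x+7 (mod 26); the inverse of 5 mod 26 is 21. This is an affine cipher: with a=0,…,z=25, each position x becomes (5x+7) mod 26.
On cloth: c(2)→5·2+7≡17=r; l(11)→5·11+7≡10=k; o(14)→5·14+7≡25=z; t(19)→5·19+7≡24=y; h(7)→5·7+7≡16=q (all mod 26).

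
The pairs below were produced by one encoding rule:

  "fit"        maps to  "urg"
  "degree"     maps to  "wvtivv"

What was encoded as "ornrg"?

Each pair mirrors across the alphabet (f↔u, i↔r, t↔g): positions sum to 25. This is the alphabet-reversal cipher (Atbash): a becomes z, b becomes y, etc.
Reversing it on ornrg: o↔l, r↔i, n↔m, r↔i, g↔t.

limit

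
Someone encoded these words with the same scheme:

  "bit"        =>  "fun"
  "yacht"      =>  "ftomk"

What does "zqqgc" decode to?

queen

Two steps: reverse the string, then apply a Caesar shift of +12.
Reversing it on zqqgc: shift back: z−12=n, q−12=e, q−12=e, g−12=u, c−12=q → neeuq; then reverse → queen.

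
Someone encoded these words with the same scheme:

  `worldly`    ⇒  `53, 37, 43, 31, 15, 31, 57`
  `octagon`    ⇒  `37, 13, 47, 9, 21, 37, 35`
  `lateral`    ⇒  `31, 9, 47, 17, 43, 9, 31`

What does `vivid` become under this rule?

w(#23)→53 and o(#15)→37: differences scale by 2, so n = 2·pos + 7. With a=1..z=26, the number is 2·pos + 7.
For vivid: v=22→51, i=9→25, v=22→51, i=9→25, d=4→15.

51, 25, 51, 25, 15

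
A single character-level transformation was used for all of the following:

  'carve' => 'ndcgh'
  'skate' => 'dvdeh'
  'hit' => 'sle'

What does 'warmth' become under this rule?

hdcxes

The shift depends on letter class: consonant c→n is +11, but vowel a→d is +3. Vowels shift forward by 3 and consonants shift forward by 11.
For warmth: w(cons)+11=h, a(vowel)+3=d, r(cons)+11=c, m(cons)+11=x, t(cons)+11=e, h(cons)+11=s.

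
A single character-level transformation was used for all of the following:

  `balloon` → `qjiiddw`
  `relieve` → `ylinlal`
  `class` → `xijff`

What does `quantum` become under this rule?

b(1)→q(16) and a(0)→j(9) fit y≡7x+9 (mod 26); the inverse of 7 mod 26 is 15. Treating letters as 0–25, the rule is x ↦ 7x + 9 (mod 26).
Applying it to quantum: q(16)→7·16+9≡17=r; u(20)→7·20+9≡19=t; a(0)→7·0+9≡9=j; n(13)→7·13+9≡22=w; t(19)→7·19+9≡12=m; u(20)→7·20+9≡19=t; m(12)→7·12+9≡15=p (all mod 26).

rtjwmtp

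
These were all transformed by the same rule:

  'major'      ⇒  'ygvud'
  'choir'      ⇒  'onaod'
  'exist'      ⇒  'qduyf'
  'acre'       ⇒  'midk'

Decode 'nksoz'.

Shifts by position in major: pos 0: m→y (+12), pos 1: a→g (+6), pos 2: j→v (+12), pos 3: o→u (+6) — repeating every 2. It's a Vigenère-style cipher with numeric key [12,6]: position i shifts by key[i mod 2].
Reversing it on nksoz: n−12=b, k−6=e, s−12=g, o−6=i, z−12=n.

begin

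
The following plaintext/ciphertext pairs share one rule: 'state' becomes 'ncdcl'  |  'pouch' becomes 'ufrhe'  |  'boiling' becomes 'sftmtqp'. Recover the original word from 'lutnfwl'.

Each letter's alphabet position (a=0..z=25) is mapped through 15·x+3 mod 26 — an affine cipher.
Decoding lutnfwl: l(11)→7·(11−3)≡4=e; u(20)→7·(20−3)≡15=p; t(19)→7·(19−3)≡8=i; n(13)→7·(13−3)≡18=s; f(5)→7·(5−3)≡14=o; w(22)→7·(22−3)≡3=d; l(11)→7·(11−3)≡4=e (all mod 26).

episode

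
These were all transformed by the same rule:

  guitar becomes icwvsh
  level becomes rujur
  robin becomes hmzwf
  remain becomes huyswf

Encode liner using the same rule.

rwfuh

g(6)→i(8) and u(20)→c(2) fit y≡7x+18 (mod 26); the inverse of 7 mod 26 is 15. This is an affine cipher: with a=0,…,z=25, each position x becomes (7x+18) mod 26.
On liner: l(11)→7·11+18≡17=r; i(8)→7·8+18≡22=w; n(13)→7·13+18≡5=f; e(4)→7·4+18≡20=u; r(17)→7·17+18≡7=h (all mod 26).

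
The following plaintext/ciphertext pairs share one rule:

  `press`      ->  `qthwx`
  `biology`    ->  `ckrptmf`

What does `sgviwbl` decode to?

reserve

The shift increases by 1 at each position, starting from +1: 1, 2, 3, ….
Decoding sgviwbl: s−1=r, g−2=e, v−3=s, i−4=e, w−5=r, b−6=v, l−7=e.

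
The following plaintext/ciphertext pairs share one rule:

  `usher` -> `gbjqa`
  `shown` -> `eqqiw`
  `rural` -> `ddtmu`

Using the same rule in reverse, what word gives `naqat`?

Shifts by position in usher: pos 0: u→g (+12), pos 1: s→b (+9), pos 2: h→j (+2), pos 3: e→q (+12), pos 4: r→a (+9) — repeating every 3. The shifts repeat in a cycle of length 3: positions 0,1,… shift by +12, +9, +2, then the pattern repeats.
Undoing it on naqat: n−12=b, a−9=r, q−2=o, a−12=o, t−9=k.

brook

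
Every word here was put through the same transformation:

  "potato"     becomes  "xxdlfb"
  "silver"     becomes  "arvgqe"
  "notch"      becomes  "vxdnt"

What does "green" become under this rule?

oaopz

Each letter shifts forward by (position + 8), i.e. 8, 9, 10, … — the shift grows by one for each successive letter.
On green: g+8=o, r+9=a, e+10=o, e+11=p, n+12=z.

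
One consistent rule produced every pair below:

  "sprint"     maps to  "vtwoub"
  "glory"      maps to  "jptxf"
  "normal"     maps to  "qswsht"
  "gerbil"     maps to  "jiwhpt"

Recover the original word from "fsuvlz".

In sprint: s→v is +3, p→t is +4, r→w is +5, i→o is +6 — the shift increases by 1 each position. Each letter shifts forward by (position + 3), i.e. 3, 4, 5, … — the shift grows by one for each successive letter.
Reversing it on fsuvlz: f−3=c, s−4=o, u−5=p, v−6=p, l−7=e, z−8=r.

copper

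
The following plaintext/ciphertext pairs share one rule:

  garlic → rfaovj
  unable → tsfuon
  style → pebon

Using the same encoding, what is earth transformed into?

nfaeg

g(6)→r(17) and a(0)→f(5) fit y≡15x+5 (mod 26); the inverse of 15 mod 26 is 7. This is an affine cipher: with a=0,…,z=25, each position x becomes (15x+5) mod 26.
On earth: e(4)→15·4+5≡13=n; a(0)→15·0+5≡5=f; r(17)→15·17+5≡0=a; t(19)→15·19+5≡4=e; h(7)→15·7+5≡6=g (all mod 26).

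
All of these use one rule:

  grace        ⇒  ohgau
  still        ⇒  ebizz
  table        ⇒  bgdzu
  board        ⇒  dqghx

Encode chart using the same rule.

alghb

g(6)→o(14) and r(17)→h(7) fit y≡23x+6 (mod 26); the inverse of 23 mod 26 is 17. This is an affine cipher: with a=0,…,z=25, each position x becomes (23x+6) mod 26.
Applying it to chart: c(2)→23·2+6≡0=a; h(7)→23·7+6≡11=l; a(0)→23·0+6≡6=g; r(17)→23·17+6≡7=h; t(19)→23·19+6≡1=b (all mod 26).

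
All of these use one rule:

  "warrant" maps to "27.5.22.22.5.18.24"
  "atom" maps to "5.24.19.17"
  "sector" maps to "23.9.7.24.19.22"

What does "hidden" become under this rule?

12.13.8.8.9.18

w is letter #23 and maps to 27: an offset of 4. The number is (letter's place in the alphabet, a=1) + 4.
On hidden: h=8→12, i=9→13, d=4→8, d=4→8, e=5→9, n=14→18.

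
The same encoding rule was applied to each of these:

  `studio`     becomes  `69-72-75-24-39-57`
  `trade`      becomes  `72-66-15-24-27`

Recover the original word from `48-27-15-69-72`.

s(#19)→69 and t(#20)→72: differences scale by 3, so n = 3·pos + 12. With a=1..z=26, the number is 3·pos + 12.
Decoding 48-27-15-69-72: 48→(48−12)÷3=12=l, 27→(27−12)÷3=5=e, 15→(15−12)÷3=1=a, 69→(69−12)÷3=19=s, 72→(72−12)÷3=20=t.

least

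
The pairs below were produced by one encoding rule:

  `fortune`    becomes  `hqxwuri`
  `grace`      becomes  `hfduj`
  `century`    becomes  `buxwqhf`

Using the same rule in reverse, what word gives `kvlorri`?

foolish

The output letters match the input read backwards, each shifted +3: fortune reversed is enutrof. The word is reversed, then every letter is shifted forward by 3.
Decoding kvlorri: shift back: k−3=h, v−3=s, l−3=i, o−3=l, r−3=o, r−3=o, i−3=f → hsiloof; then reverse → foolish.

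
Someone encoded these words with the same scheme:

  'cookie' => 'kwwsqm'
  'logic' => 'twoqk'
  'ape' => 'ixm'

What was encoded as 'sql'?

Compare letters: c→k is +8, o→w is +8, o→w is +8 — a constant shift. Every letter moves 8 places later in the alphabet, wrapping around z→a.
Decoding sql: s−8=k, q−8=i, l−8=d.

kid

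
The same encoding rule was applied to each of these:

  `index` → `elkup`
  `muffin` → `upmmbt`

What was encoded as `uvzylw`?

The output letters match the input read backwards, each shifted +7: index reversed is xedni. Two steps: reverse the string, then apply a Caesar shift of +7.
Decoding uvzylw: shift back: u−7=n, v−7=o, z−7=s, y−7=r, l−7=e, w−7=p → nosrep; then reverse → person.

person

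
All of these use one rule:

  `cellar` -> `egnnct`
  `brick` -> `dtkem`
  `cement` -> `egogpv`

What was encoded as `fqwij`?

Compare letters: c→e is +2, e→g is +2, l→n is +2 — a constant shift. This is a Caesar cipher with shift 2.
Reversing it on fqwij: f−2=d, q−2=o, w−2=u, i−2=g, j−2=h.

dough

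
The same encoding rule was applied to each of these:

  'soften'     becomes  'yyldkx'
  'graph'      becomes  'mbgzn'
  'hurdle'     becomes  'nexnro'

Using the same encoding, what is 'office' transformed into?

Shifts by position in soften: pos 0: s→y (+6), pos 1: o→y (+10), pos 2: f→l (+6), pos 3: t→d (+10) — repeating every 2. It's a Vigenère-style cipher with numeric key [6,10]: position i shifts by key[i mod 2].
For office: o+6=u, f+10=p, f+6=l, i+10=s, c+6=i, e+10=o.

uplsio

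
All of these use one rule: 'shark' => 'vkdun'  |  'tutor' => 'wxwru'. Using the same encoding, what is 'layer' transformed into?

It's a constant shift of +3 (ROT3).
Applying it to layer: l+3=o, a+3=d, y+3=b, e+3=h, r+3=u.

odbhu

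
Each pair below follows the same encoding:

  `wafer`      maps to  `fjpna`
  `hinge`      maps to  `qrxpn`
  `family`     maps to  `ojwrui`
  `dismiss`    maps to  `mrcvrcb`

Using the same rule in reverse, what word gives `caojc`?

Shifts by position in wafer: pos 0: w→f (+9), pos 1: a→j (+9), pos 2: f→p (+10), pos 3: e→n (+9), pos 4: r→a (+9) — repeating every 3. The shifts repeat in a cycle of length 3: positions 0,1,… shift by +9, +9, +10, then the pattern repeats.
Reversing it on caojc: c−9=t, a−9=r, o−10=e, j−9=a, c−9=t.

treat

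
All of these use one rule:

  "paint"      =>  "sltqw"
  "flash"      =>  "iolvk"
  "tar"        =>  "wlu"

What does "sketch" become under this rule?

The shift depends on letter class: consonant p→s is +3, but vowel a→l is +11. Two shifts are in play — +11 for a/e/i/o/u, +3 for every other letter.
Applying it to sketch: s(cons)+3=v, k(cons)+3=n, e(vowel)+11=p, t(cons)+3=w, c(cons)+3=f, h(cons)+3=k.

vnpwfk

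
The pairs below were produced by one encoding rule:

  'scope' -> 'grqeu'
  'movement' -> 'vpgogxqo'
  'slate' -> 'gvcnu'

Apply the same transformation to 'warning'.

Two steps: reverse the string, then apply a Caesar shift of +2.
Applying it to warning: reverse → gninraw; then shift: g+2=i, n+2=p, i+2=k, n+2=p, r+2=t, a+2=c, w+2=y.

ipkptcy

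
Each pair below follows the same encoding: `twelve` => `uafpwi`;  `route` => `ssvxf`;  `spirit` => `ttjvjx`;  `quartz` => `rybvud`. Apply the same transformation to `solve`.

tsmzf

The shifts repeat in a cycle of length 2: positions 0,1,… shift by +1, +4, then the pattern repeats.
For solve: s+1=t, o+4=s, l+1=m, v+4=z, e+1=f.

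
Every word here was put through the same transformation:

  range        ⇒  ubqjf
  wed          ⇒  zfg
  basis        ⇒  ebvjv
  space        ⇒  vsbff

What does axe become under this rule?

The shift depends on letter class: consonant r→u is +3, but vowel a→b is +1. Two shifts are in play — +1 for a/e/i/o/u, +3 for every other letter.
On axe: a(vowel)+1=b, x(cons)+3=a, e(vowel)+1=f.

baf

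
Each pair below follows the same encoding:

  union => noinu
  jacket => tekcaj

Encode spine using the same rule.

enips

The output letters match the input read backwards: union reversed is noinu. The word is simply reversed.
On spine: reverse → enips.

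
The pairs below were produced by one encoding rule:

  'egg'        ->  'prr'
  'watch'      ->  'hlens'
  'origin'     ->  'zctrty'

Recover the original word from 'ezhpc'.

tower

Compare letters: e→p is +11, g→r is +11, g→r is +11 — a constant shift. Every letter moves 11 places later in the alphabet, wrapping around z→a.
Reversing it on ezhpc: e−11=t, z−11=o, h−11=w, p−11=e, c−11=r.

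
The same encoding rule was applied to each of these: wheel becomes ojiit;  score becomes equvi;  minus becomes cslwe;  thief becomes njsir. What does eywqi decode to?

w(22)→o(14) and h(7)→j(9) fit y≡9x+24 (mod 26); the inverse of 9 mod 26 is 3. Treating letters as 0–25, the rule is x ↦ 9x + 24 (mod 26).
Decoding eywqi: e(4)→3·(4−24)≡18=s; y(24)→3·(24−24)≡0=a; w(22)→3·(22−24)≡20=u; q(16)→3·(16−24)≡2=c; i(8)→3·(8−24)≡4=e (all mod 26).

sauce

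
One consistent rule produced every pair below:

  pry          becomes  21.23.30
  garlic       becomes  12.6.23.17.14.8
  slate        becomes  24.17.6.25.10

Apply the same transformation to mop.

18.20.21

p is letter #16 and maps to 21: an offset of 5. The number is (letter's place in the alphabet, a=1) + 5.
On mop: m=13→18, o=15→20, p=16→21.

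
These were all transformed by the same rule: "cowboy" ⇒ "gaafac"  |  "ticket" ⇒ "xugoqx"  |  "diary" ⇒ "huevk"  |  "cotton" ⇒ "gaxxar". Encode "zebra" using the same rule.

dqfvm

Shifts by position in cowboy: pos 0: c→g (+4), pos 1: o→a (+12), pos 2: w→a (+4), pos 3: b→f (+4), pos 4: o→a (+12), pos 5: y→c (+4) — repeating every 3. A repeating key of period 3 is used — shifts +4, +12, +4 over and over.
On zebra: z+4=d, e+12=q, b+4=f, r+4=v, a+12=m.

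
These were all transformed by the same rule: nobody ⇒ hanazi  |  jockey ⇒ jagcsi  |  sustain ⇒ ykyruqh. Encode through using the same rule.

rxfakex

n(13)→h(7) and o(14)→a(0) fit y≡19x+20 (mod 26); the inverse of 19 mod 26 is 11. Treating letters as 0–25, the rule is x ↦ 19x + 20 (mod 26).
For through: t(19)→19·19+20≡17=r; h(7)→19·7+20≡23=x; r(17)→19·17+20≡5=f; o(14)→19·14+20≡0=a; u(20)→19·20+20≡10=k; g(6)→19·6+20≡4=e; h(7)→19·7+20≡23=x (all mod 26).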